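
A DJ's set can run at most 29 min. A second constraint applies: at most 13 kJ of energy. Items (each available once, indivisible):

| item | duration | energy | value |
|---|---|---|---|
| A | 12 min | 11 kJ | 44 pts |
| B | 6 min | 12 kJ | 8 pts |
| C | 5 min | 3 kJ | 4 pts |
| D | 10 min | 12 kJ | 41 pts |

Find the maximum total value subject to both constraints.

44 pts

Feasible sets respecting both limits:
- A: duration 12, energy 11, value 44
- D: duration 10, energy 12, value 41
- B: duration 6, energy 12, value 8
Best: 44 pts.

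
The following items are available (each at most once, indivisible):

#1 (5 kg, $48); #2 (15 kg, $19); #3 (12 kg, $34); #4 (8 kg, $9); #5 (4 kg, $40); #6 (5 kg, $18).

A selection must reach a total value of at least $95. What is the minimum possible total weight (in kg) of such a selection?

Subsets with value ≥ 95, sorted by total weight:
- #1+#5+#6: weight 14, value 106
- #1+#4+#5: weight 17, value 97
Minimum weight: 14 kg.

14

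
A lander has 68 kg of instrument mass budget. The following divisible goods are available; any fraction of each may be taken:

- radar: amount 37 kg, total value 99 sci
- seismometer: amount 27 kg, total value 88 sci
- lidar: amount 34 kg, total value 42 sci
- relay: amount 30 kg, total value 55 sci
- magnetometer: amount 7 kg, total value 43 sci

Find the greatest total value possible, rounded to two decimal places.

Take in order of value per unit:
- magnetometer (43/7 per unit): all 7 → value 43, running total 43.00
- seismometer (88/27 per unit): all 27 → value 88, running total 131.00
- radar (99/37 per unit): 34 of 37 → value 34×99/37 = 90.9730, running total 221.97
Total 221.97.

221.97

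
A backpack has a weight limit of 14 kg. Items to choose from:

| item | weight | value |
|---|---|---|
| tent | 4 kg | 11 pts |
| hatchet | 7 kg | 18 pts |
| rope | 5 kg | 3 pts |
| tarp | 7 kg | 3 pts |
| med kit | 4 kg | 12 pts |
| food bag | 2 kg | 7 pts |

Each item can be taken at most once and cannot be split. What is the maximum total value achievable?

37 pts

This is a 0/1 knapsack; check combinations near the capacity.
- hatchet+med kit+food bag: weight 7+4+2=13, value 18+12+7=37
- tent+hatchet+food bag: weight 4+7+2=13, value 11+18+7=36
- tent+med kit+food bag: weight 4+4+2=10, value 11+12+7=30
Best: 37 pts.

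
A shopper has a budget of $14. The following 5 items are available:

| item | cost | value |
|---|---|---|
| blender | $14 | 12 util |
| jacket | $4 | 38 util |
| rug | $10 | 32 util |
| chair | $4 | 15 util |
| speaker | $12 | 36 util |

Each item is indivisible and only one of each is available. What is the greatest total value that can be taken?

70 util

Check high-value combinations within $14:
- jacket+rug: cost 4+10=14, value 38+32=70
- jacket+chair: cost 4+4=8, value 38+15=53
- rug+chair: cost 10+4=14, value 32+15=47
Best: 70 util.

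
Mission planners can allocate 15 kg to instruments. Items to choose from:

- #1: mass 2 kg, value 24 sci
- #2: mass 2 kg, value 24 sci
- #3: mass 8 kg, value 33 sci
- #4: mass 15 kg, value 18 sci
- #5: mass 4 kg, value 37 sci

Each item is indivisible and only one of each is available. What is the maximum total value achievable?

94 sci

This is a 0/1 knapsack; check combinations near the capacity.
- #1+#3+#5: mass 2+8+4=14, value 24+33+37=94
- #2+#3+#5: mass 2+8+4=14, value 24+33+37=94
- #1+#2+#5: mass 2+2+4=8, value 24+24+37=85
Best: 94 sci.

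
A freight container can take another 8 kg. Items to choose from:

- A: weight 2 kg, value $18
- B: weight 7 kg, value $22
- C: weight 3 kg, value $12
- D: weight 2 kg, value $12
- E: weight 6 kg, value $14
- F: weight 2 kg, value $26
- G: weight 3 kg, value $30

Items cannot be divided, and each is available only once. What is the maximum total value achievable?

$74

Check high-value combinations within 8 kg:
- A+F+G: weight 2+2+3=7, value 18+26+30=74
- D+F+G: weight 2+2+3=7, value 12+26+30=68
- C+F+G: weight 3+2+3=8, value 12+26+30=68
- A+D+G: weight 2+2+3=7, value 18+12+30=60
- A+C+G: weight 2+3+3=8, value 18+12+30=60
Best: $74.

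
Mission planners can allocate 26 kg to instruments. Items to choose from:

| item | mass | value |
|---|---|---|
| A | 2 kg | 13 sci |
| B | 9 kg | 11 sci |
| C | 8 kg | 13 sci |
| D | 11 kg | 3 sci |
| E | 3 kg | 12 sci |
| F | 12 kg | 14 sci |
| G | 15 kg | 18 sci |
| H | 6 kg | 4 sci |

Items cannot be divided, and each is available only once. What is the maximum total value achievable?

This is a 0/1 knapsack; check combinations near the capacity.
- A+C+E+F: mass 2+8+3+12=25, value 13+13+12+14=52
- A+B+E+F: mass 2+9+3+12=26, value 13+11+12+14=50
- A+B+C+E: mass 2+9+8+3=22, value 13+11+13+12=49
- A+E+G+H: mass 2+3+15+6=26, value 13+12+18+4=47
- A+C+G: mass 2+8+15=25, value 13+13+18=44
Best: 52 sci.

52 sci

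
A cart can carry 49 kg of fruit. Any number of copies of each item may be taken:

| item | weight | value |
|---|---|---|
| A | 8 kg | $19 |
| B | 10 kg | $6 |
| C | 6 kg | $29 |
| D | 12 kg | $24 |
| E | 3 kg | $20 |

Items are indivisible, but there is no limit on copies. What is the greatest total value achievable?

$320

Best value-per-unit is E at 20/3, and filling with it alone uses weight 16×3=48. No mix of the others beats 16×20 = 320.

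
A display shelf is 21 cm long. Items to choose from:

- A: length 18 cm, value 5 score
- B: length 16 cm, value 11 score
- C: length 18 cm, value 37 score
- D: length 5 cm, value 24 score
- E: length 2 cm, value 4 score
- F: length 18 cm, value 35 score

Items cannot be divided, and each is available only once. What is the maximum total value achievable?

Check high-value combinations within 21 cm:
- C+E: length 18+2=20, value 37+4=41
- E+F: length 2+18=20, value 4+35=39
- C: length 18, value 37
- F: length 18, value 35
- B+D: length 16+5=21, value 11+24=35
Best: 41 score.

41 score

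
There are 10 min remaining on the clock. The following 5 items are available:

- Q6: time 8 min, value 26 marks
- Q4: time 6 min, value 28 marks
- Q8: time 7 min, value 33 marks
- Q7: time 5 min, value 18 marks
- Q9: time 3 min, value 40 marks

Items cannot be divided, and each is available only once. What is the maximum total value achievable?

This is a 0/1 knapsack; check combinations near the capacity.
- Q8+Q9: time 7+3=10, value 33+40=73
- Q4+Q9: time 6+3=9, value 28+40=68
- Q7+Q9: time 5+3=8, value 18+40=58
Best: 73 marks.

73 marks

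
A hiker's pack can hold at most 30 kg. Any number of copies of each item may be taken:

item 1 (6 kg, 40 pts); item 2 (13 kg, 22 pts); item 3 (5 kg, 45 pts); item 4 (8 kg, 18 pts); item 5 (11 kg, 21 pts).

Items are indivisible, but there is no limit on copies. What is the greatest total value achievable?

270 pts

Best value-per-unit is item 3 at 45/5, and filling with it alone uses weight 6×5=30. No mix of the others beats 6×45 = 270.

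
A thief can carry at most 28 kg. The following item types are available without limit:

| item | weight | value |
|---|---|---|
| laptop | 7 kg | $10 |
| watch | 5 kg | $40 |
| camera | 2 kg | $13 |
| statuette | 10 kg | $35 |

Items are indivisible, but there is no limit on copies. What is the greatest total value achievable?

Best value-per-unit is watch at 40/5; filling with it alone gives 5×40 = 200.
Optimal mix: 5×watch + 1×camera → weight 27, value 213.

$213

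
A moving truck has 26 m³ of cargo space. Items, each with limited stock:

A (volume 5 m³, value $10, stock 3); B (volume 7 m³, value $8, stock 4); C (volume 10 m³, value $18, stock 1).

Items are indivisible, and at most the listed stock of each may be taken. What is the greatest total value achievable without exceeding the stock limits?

$48

Top feasible selections:
- 3×A + 1×C: volume 25, value 48
- 2×A + 1×C: volume 20, value 38
- 3×A + 1×B: volume 22, value 38
- 1×A + 1×B + 1×C: volume 22, value 36
Best: $48.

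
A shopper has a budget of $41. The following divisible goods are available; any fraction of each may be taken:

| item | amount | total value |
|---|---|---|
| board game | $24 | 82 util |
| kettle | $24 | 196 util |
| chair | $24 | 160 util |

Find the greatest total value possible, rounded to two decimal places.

Take in order of value per unit:
- kettle (196/24 per unit): all 24 → value 196, running total 196.00
- chair (160/24 per unit): 17 of 24 → value 17×160/24 = 113.3333, running total 309.33
Total 309.33.

309.33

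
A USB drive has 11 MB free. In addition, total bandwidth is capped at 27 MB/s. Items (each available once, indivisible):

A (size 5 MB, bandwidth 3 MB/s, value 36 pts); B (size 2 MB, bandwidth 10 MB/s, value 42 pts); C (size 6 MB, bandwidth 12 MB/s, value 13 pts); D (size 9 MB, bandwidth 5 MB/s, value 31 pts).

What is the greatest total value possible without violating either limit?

Feasible sets respecting both limits:
- A+B: size 7, bandwidth 13, value 78
- B+D: size 11, bandwidth 15, value 73
- B+C: size 8, bandwidth 22, value 55
- A+C: size 11, bandwidth 15, value 49
Best: 78 pts.

78 pts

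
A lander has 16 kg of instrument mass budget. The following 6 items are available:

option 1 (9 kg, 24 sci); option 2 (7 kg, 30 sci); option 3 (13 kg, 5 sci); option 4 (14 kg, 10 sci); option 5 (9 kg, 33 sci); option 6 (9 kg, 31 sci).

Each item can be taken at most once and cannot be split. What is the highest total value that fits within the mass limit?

63 sci

Check high-value combinations within 16 kg:
- option 2+option 5: mass 7+9=16, value 30+33=63
- option 2+option 6: mass 7+9=16, value 30+31=61
- option 1+option 2: mass 9+7=16, value 24+30=54
- option 5: mass 9, value 33
- option 6: mass 9, value 31
Best: 63 sci.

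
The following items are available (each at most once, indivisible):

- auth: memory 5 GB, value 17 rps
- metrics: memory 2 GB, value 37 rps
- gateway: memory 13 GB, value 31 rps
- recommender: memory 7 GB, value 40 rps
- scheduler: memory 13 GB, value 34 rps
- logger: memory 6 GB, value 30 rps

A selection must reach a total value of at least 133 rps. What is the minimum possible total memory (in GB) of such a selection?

Subsets with value ≥ 133, sorted by total memory:
- metrics+recommender+scheduler+logger: memory 28, value 141
- metrics+gateway+recommender+logger: memory 28, value 138
- auth+metrics+recommender+scheduler+logger: memory 33, value 158
Minimum memory: 28 GB.

28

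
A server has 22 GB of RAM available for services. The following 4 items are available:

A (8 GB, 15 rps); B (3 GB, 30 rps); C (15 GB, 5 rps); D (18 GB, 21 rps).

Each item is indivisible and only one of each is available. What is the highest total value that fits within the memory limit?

Check high-value combinations within 22 GB:
- B+D: memory 3+18=21, value 30+21=51
- A+B: memory 8+3=11, value 15+30=45
- B+C: memory 3+15=18, value 30+5=35
- B: memory 3, value 30
- D: memory 18, value 21
Best: 51 rps.

51 rps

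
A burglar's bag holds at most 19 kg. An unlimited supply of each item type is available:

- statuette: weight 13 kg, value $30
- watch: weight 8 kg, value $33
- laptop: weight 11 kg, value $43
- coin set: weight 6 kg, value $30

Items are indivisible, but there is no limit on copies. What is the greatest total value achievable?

$90

Best value-per-unit is coin set at 30/6, and filling with it alone uses weight 3×6=18. No mix of the others beats 3×30 = 90.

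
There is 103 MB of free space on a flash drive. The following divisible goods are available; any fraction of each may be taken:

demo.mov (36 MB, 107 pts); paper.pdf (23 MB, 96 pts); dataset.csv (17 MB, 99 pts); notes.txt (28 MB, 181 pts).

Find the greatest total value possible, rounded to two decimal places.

480.03

Take in order of value per unit:
- notes.txt (181/28 per unit): all 28 → value 181, running total 181.00
- dataset.csv (99/17 per unit): all 17 → value 99, running total 280.00
- paper.pdf (96/23 per unit): all 23 → value 96, running total 376.00
- demo.mov (107/36 per unit): 35 of 36 → value 35×107/36 = 104.0278, running total 480.03
Total 480.03.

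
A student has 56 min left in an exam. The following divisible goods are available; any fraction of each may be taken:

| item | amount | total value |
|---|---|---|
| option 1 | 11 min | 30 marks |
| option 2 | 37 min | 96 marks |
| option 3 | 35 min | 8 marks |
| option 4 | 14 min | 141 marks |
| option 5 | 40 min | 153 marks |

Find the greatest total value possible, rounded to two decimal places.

299.45

Take in order of value per unit:
- option 4 (141/14 per unit): all 14 → value 141, running total 141.00
- option 5 (153/40 per unit): all 40 → value 153, running total 294.00
- option 1 (30/11 per unit): 2 of 11 → value 2×30/11 = 5.4545, running total 299.45
Total 299.45.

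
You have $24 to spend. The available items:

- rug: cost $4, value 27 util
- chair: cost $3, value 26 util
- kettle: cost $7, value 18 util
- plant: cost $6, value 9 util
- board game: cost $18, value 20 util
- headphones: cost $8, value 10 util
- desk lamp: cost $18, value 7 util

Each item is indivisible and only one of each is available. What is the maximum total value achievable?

81 util

Check high-value combinations within $24:
- rug+chair+kettle+headphones: cost 4+3+7+8=22, value 27+26+18+10=81
- rug+chair+kettle+plant: cost 4+3+7+6=20, value 27+26+18+9=80
- rug+chair+plant+headphones: cost 4+3+6+8=21, value 27+26+9+10=72
- rug+chair+kettle: cost 4+3+7=14, value 27+26+18=71
- rug+chair+headphones: cost 4+3+8=15, value 27+26+10=63
Best: 81 util.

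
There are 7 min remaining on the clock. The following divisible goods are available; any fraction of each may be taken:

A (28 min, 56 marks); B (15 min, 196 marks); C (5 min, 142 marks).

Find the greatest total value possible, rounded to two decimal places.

168.13

Take in order of value per unit:
- C (142/5 per unit): all 5 → value 142, running total 142.00
- B (196/15 per unit): 2 of 15 → value 2×196/15 = 26.1333, running total 168.13
Total 168.13.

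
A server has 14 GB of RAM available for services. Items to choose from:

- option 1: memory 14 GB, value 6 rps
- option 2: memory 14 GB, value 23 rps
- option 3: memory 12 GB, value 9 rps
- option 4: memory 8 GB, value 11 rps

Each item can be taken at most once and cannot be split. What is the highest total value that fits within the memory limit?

Check high-value combinations within 14 GB:
- option 2: memory 14, value 23
- option 4: memory 8, value 11
- option 3: memory 12, value 9
Best: 23 rps.

23 rps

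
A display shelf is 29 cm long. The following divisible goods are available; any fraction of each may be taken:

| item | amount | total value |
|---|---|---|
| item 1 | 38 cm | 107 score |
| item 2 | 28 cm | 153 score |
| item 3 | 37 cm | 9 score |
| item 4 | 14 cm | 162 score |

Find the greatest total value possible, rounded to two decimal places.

Take in order of value per unit:
- item 4 (162/14 per unit): all 14 → value 162, running total 162.00
- item 2 (153/28 per unit): 15 of 28 → value 15×153/28 = 81.9643, running total 243.96
Total 243.96.

243.96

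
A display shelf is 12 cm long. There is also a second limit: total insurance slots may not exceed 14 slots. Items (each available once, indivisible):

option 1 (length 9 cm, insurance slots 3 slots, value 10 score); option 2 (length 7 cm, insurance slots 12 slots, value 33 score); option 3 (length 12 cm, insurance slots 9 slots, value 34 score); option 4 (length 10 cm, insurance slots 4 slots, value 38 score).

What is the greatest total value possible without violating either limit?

38 score

Feasible sets respecting both limits:
- option 4: length 10, insurance slots 4, value 38
- option 3: length 12, insurance slots 9, value 34
- option 2: length 7, insurance slots 12, value 33
- option 1: length 9, insurance slots 3, value 10
Best: 38 score.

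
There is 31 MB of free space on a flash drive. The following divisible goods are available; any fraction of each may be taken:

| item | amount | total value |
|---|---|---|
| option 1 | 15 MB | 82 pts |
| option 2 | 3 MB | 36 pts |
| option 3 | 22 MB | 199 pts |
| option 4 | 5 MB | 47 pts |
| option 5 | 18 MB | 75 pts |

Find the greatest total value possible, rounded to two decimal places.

287.47

Take in order of value per unit:
- option 2 (36/3 per unit): all 3 → value 36, running total 36.00
- option 4 (47/5 per unit): all 5 → value 47, running total 83.00
- option 3 (199/22 per unit): all 22 → value 199, running total 282.00
- option 1 (82/15 per unit): 1 of 15 → value 1×82/15 = 5.4667, running total 287.47
Total 287.47.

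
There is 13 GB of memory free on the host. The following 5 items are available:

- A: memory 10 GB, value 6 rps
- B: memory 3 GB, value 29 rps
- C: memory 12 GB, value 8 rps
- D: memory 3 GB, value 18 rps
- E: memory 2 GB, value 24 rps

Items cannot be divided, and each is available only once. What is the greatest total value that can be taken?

71 rps

Check high-value combinations within 13 GB:
- B+D+E: memory 3+3+2=8, value 29+18+24=71
- B+E: memory 3+2=5, value 29+24=53
- B+D: memory 3+3=6, value 29+18=47
Best: 71 rps.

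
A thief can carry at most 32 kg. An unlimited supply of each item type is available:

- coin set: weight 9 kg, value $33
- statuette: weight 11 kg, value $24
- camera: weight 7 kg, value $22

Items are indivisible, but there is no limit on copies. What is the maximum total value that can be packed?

Best value-per-unit is coin set at 33/9; filling with it alone gives 3×33 = 99.
Optimal mix: 2×coin set + 2×camera → weight 32, value 110.

$110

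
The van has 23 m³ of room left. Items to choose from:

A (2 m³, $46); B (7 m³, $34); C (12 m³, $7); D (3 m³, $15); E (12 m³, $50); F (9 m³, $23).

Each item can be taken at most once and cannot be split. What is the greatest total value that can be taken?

$130

Check high-value combinations within 23 m³:
- A+B+E: volume 2+7+12=21, value 46+34+50=130
- A+E+F: volume 2+12+9=23, value 46+50+23=119
- A+B+D+F: volume 2+7+3+9=21, value 46+34+15+23=118
Best: $130.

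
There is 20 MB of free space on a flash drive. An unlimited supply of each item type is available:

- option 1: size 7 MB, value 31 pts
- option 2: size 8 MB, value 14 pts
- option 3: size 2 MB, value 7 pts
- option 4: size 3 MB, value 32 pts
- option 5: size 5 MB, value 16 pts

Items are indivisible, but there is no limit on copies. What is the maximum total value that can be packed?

Best value-per-unit is option 4 at 32/3; filling with it alone gives 6×32 = 192.
Optimal mix: 1×option 3 + 6×option 4 → size 20, value 199.

199 pts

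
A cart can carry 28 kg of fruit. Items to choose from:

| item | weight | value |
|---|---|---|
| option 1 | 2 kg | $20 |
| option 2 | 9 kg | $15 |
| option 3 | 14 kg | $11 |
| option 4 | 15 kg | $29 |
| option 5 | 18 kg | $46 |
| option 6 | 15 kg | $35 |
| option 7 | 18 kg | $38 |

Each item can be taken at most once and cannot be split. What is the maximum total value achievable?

Check high-value combinations within 28 kg:
- option 1+option 2+option 6: weight 2+9+15=26, value 20+15+35=70
- option 1+option 5: weight 2+18=20, value 20+46=66
- option 1+option 2+option 4: weight 2+9+15=26, value 20+15+29=64
- option 2+option 5: weight 9+18=27, value 15+46=61
Best: $70.

$70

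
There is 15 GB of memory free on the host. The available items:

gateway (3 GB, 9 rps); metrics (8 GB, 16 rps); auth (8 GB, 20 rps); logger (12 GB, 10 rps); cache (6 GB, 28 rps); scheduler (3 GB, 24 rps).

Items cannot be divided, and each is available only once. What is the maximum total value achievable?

Check high-value combinations within 15 GB:
- gateway+cache+scheduler: memory 3+6+3=12, value 9+28+24=61
- gateway+auth+scheduler: memory 3+8+3=14, value 9+20+24=53
- cache+scheduler: memory 6+3=9, value 28+24=52
- gateway+metrics+scheduler: memory 3+8+3=14, value 9+16+24=49
- auth+cache: memory 8+6=14, value 20+28=48
Best: 61 rps.

61 rps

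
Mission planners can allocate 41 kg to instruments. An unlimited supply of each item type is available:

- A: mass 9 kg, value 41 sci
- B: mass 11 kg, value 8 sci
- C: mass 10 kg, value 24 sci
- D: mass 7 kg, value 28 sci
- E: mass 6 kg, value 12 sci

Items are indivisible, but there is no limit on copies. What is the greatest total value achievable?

Best value-per-unit is A at 41/9; filling with it alone gives 4×41 = 164.
Optimal mix: 3×A + 2×D → mass 41, value 179.

179 sci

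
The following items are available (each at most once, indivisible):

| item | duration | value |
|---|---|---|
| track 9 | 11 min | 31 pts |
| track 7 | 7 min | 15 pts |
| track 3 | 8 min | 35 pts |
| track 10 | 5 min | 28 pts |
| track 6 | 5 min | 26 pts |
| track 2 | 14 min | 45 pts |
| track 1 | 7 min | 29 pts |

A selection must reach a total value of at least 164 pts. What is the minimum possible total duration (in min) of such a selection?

43

Subsets with value ≥ 164, sorted by total duration:
- track 9+track 3+track 10+track 6+track 2: duration 43, value 165
- track 9+track 7+track 3+track 10+track 6+track 1: duration 43, value 164
- track 9+track 3+track 10+track 2+track 1: duration 45, value 168
- track 9+track 3+track 6+track 2+track 1: duration 45, value 166
Minimum duration: 43 min.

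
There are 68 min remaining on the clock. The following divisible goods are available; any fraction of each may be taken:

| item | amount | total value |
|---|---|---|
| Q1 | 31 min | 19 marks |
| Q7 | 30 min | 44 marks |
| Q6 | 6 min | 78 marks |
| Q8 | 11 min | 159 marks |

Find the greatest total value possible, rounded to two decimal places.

Take in order of value per unit:
- Q8 (159/11 per unit): all 11 → value 159, running total 159.00
- Q6 (78/6 per unit): all 6 → value 78, running total 237.00
- Q7 (44/30 per unit): all 30 → value 44, running total 281.00
- Q1 (19/31 per unit): 21 of 31 → value 21×19/31 = 12.8710, running total 293.87
Total 293.87.

293.87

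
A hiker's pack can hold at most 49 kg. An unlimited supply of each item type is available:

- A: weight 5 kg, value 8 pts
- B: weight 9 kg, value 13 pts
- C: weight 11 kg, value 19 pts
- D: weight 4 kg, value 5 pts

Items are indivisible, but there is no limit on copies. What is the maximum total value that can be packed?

84 pts

Best value-per-unit is C at 19/11; filling with it alone gives 4×19 = 76.
Optimal mix: 1×A + 4×C → weight 49, value 84.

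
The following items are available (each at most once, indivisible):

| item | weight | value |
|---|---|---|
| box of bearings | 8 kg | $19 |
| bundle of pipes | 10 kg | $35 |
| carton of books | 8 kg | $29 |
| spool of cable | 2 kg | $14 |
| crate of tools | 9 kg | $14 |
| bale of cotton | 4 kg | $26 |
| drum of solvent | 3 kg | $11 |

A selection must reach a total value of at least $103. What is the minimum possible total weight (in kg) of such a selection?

24

Subsets with value ≥ 103, sorted by total weight:
- bundle of pipes+carton of books+spool of cable+bale of cotton: weight 24, value 104
- bundle of pipes+carton of books+spool of cable+bale of cotton+drum of solvent: weight 27, value 115
- box of bearings+bundle of pipes+spool of cable+bale of cotton+drum of solvent: weight 27, value 105
- box of bearings+bundle of pipes+carton of books+bale of cotton: weight 30, value 109
Minimum weight: 24 kg.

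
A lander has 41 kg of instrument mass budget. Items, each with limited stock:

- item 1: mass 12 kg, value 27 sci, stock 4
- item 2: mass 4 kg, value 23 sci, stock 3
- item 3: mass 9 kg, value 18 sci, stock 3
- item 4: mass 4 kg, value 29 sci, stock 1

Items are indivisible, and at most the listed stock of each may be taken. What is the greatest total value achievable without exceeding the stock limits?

152 sci

Top feasible selections:
- 2×item 1 + 3×item 2 + 1×item 4: mass 40, value 152
- 1×item 1 + 3×item 2 + 1×item 3 + 1×item 4: mass 37, value 143
- 3×item 2 + 2×item 3 + 1×item 4: mass 34, value 134
Best: 152 sci.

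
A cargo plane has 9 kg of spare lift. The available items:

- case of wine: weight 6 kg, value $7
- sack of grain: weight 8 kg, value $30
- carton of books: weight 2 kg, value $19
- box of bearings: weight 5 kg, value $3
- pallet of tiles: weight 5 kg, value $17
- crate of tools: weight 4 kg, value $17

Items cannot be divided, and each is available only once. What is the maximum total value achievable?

$36

This is a 0/1 knapsack; check combinations near the capacity.
- carton of books+crate of tools: weight 2+4=6, value 19+17=36
- carton of books+pallet of tiles: weight 2+5=7, value 19+17=36
- pallet of tiles+crate of tools: weight 5+4=9, value 17+17=34
- sack of grain: weight 8, value 30
Best: $36.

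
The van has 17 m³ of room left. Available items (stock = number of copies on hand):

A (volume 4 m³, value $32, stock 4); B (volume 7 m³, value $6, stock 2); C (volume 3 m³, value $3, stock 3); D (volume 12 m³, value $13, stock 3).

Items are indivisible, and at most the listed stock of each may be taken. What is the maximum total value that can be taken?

$128

Top feasible selections:
- 4×A: volume 16, value 128
- 3×A + 1×C: volume 15, value 99
- 3×A: volume 12, value 96
Best: $128.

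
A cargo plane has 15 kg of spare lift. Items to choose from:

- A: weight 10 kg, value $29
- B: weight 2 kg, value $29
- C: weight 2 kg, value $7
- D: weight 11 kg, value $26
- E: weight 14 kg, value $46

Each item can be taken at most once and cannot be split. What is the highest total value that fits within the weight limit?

$65

Check high-value combinations within 15 kg:
- A+B+C: weight 10+2+2=14, value 29+29+7=65
- B+C+D: weight 2+2+11=15, value 29+7+26=62
- A+B: weight 10+2=12, value 29+29=58
- B+D: weight 2+11=13, value 29+26=55
Best: $65.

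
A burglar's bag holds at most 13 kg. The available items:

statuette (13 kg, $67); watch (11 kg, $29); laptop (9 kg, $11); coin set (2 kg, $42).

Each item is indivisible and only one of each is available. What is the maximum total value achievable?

$71

Check high-value combinations within 13 kg:
- watch+coin set: weight 11+2=13, value 29+42=71
- statuette: weight 13, value 67
- laptop+coin set: weight 9+2=11, value 11+42=53
- coin set: weight 2, value 42
Best: $71.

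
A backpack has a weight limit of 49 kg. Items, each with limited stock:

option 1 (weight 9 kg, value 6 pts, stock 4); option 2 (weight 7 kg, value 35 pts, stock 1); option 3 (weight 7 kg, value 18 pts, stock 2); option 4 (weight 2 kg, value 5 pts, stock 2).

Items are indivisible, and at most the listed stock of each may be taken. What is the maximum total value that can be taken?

93 pts

Top feasible selections:
- 2×option 1 + 1×option 2 + 2×option 3 + 2×option 4: weight 43, value 93
- 3×option 1 + 1×option 2 + 2×option 3: weight 48, value 89
Best: 93 pts.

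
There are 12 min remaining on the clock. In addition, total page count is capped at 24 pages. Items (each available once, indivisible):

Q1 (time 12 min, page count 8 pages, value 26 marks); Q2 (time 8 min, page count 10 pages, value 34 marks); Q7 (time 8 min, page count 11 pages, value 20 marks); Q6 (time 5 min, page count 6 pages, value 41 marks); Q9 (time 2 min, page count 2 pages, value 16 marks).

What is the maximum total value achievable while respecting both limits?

Feasible sets respecting both limits:
- Q6+Q9: time 7, page count 8, value 57
- Q2+Q9: time 10, page count 12, value 50
- Q6: time 5, page count 6, value 41
- Q7+Q9: time 10, page count 13, value 36
Best: 57 marks.

57 marks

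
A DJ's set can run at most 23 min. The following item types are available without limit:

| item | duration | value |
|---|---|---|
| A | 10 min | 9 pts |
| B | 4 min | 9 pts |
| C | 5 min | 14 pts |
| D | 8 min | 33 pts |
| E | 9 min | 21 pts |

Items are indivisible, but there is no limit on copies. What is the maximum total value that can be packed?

80 pts

Best value-per-unit is D at 33/8; filling with it alone gives 2×33 = 66.
Optimal mix: 1×C + 2×D → duration 21, value 80.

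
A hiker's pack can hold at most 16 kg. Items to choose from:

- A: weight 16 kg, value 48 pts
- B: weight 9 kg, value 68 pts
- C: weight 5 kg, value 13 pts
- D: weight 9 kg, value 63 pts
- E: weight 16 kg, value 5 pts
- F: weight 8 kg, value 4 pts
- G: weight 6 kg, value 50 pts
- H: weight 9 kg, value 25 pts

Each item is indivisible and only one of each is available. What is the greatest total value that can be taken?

Check high-value combinations within 16 kg:
- B+G: weight 9+6=15, value 68+50=118
- D+G: weight 9+6=15, value 63+50=113
- B+C: weight 9+5=14, value 68+13=81
- C+D: weight 5+9=14, value 13+63=76
- G+H: weight 6+9=15, value 50+25=75
Best: 118 pts.

118 pts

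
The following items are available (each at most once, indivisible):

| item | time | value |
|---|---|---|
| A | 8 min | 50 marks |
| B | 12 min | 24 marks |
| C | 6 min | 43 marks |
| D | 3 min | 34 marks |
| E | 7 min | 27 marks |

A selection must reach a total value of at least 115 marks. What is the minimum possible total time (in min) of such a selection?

17

Subsets with value ≥ 115, sorted by total time:
- A+C+D: time 17, value 127
- A+C+E: time 21, value 120
- A+C+D+E: time 24, value 154
- A+B+C: time 26, value 117
Minimum time: 17 min.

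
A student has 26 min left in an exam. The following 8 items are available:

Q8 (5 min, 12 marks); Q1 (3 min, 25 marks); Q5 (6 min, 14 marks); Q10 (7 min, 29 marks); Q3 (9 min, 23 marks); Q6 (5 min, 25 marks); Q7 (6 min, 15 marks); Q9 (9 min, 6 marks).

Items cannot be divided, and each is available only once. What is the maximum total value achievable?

Check high-value combinations within 26 min:
- Q8+Q1+Q10+Q6+Q7: time 5+3+7+5+6=26, value 12+25+29+25+15=106
- Q8+Q1+Q5+Q10+Q6: time 5+3+6+7+5=26, value 12+25+14+29+25=105
- Q1+Q10+Q3+Q6: time 3+7+9+5=24, value 25+29+23+25=102
- Q1+Q10+Q6+Q7: time 3+7+5+6=21, value 25+29+25+15=94
- Q1+Q5+Q10+Q6: time 3+6+7+5=21, value 25+14+29+25=93
Best: 106 marks.

106 marks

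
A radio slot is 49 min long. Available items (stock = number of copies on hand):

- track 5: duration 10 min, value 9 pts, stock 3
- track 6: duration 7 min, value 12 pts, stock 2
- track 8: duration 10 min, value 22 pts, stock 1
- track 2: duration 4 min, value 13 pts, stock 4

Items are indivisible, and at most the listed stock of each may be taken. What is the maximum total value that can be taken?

98 pts

Top feasible selections:
- 2×track 6 + 1×track 8 + 4×track 2: duration 40, value 98
- 1×track 5 + 1×track 6 + 1×track 8 + 4×track 2: duration 43, value 95
- 1×track 5 + 2×track 6 + 1×track 8 + 3×track 2: duration 46, value 94
Best: 98 pts.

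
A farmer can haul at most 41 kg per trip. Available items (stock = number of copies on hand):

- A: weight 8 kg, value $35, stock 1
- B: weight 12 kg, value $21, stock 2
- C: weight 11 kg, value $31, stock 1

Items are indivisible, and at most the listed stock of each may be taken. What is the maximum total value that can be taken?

Best selections within weight 41 and stock limits:
- 1×A + 1×B + 1×C: weight 31, value 87
- 1×A + 2×B: weight 32, value 77
- 2×B + 1×C: weight 35, value 73
Best: $87.

$87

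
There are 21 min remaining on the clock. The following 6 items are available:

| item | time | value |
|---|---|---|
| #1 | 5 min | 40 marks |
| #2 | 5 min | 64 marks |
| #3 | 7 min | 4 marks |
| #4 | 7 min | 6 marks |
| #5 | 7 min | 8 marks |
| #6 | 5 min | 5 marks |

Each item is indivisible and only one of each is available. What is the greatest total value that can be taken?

112 marks

This is a 0/1 knapsack; check combinations near the capacity.
- #1+#2+#5: time 5+5+7=17, value 40+64+8=112
- #1+#2+#4: time 5+5+7=17, value 40+64+6=110
- #1+#2+#6: time 5+5+5=15, value 40+64+5=109
Best: 112 marks.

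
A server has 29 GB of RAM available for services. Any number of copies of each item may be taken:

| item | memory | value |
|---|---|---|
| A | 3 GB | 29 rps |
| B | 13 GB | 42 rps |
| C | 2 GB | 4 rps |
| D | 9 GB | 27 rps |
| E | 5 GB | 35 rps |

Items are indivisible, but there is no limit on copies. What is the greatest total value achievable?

267 rps

Best value-per-unit is A at 29/3; filling with it alone gives 9×29 = 261.
Optimal mix: 8×A + 1×E → memory 29, value 267.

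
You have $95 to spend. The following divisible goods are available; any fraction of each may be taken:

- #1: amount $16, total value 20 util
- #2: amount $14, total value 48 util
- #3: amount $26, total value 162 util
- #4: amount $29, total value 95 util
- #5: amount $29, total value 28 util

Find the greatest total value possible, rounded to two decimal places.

Take in order of value per unit:
- #3 (162/26 per unit): all 26 → value 162, running total 162.00
- #2 (48/14 per unit): all 14 → value 48, running total 210.00
- #4 (95/29 per unit): all 29 → value 95, running total 305.00
- #1 (20/16 per unit): all 16 → value 20, running total 325.00
- #5 (28/29 per unit): 10 of 29 → value 10×28/29 = 9.6552, running total 334.66
Total 334.66.

334.66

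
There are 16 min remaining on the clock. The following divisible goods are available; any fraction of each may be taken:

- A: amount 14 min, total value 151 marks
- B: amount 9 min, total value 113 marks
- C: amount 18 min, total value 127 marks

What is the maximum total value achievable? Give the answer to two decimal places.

Take in order of value per unit:
- B (113/9 per unit): all 9 → value 113, running total 113.00
- A (151/14 per unit): 7 of 14 → value 7×151/14 = 75.5000, running total 188.50
Total 188.50.

188.50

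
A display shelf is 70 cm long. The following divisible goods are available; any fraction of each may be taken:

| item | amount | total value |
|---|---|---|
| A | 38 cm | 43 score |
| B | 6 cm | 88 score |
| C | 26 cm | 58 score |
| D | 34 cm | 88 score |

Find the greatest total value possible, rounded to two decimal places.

Take in order of value per unit:
- B (88/6 per unit): all 6 → value 88, running total 88.00
- D (88/34 per unit): all 34 → value 88, running total 176.00
- C (58/26 per unit): all 26 → value 58, running total 234.00
- A (43/38 per unit): 4 of 38 → value 4×43/38 = 4.5263, running total 238.53
Total 238.53.

238.53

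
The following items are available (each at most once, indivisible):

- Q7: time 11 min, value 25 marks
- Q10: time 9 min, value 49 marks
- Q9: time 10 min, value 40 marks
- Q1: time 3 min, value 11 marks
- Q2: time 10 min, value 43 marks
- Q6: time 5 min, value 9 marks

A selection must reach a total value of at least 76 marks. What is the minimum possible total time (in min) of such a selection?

Subsets with value ≥ 76, sorted by total time:
- Q10+Q2: time 19, value 92
- Q10+Q9: time 19, value 89
Minimum time: 19 min.

19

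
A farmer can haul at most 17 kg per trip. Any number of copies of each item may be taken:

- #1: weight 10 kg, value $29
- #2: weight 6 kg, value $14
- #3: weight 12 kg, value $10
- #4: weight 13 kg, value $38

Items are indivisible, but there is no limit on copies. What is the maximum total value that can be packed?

Best value-per-unit is #4 at 38/13; filling with it alone gives 1×38 = 38.
Optimal mix: 1×#1 + 1×#2 → weight 16, value 43.

$43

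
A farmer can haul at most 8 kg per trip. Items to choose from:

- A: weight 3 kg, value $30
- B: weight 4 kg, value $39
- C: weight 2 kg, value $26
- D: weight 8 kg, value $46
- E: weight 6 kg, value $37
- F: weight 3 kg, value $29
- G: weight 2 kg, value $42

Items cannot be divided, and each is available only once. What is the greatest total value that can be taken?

$107

Check high-value combinations within 8 kg:
- B+C+G: weight 4+2+2=8, value 39+26+42=107
- A+F+G: weight 3+3+2=8, value 30+29+42=101
- A+C+G: weight 3+2+2=7, value 30+26+42=98
- C+F+G: weight 2+3+2=7, value 26+29+42=97
Best: $107.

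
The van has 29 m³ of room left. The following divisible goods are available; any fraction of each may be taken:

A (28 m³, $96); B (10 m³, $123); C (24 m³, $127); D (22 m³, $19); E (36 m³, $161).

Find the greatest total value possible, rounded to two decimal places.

223.54

Take in order of value per unit:
- B (123/10 per unit): all 10 → value 123, running total 123.00
- C (127/24 per unit): 19 of 24 → value 19×127/24 = 100.5417, running total 223.54
Total 223.54.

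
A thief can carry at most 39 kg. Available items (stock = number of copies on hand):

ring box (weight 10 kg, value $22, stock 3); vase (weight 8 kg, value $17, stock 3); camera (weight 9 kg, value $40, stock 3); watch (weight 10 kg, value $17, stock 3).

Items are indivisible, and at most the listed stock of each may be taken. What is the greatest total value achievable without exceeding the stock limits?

Best selections within weight 39 and stock limits:
- 1×ring box + 3×camera: weight 37, value 142
- 1×vase + 3×camera: weight 35, value 137
Best: $142.

$142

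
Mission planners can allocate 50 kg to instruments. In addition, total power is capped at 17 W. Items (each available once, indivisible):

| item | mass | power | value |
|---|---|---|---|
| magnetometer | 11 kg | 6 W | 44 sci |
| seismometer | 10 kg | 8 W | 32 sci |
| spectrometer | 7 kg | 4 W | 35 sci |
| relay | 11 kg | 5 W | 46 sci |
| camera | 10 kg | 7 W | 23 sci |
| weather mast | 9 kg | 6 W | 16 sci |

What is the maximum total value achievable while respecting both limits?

125 sci

Feasible sets respecting both limits:
- magnetometer+spectrometer+relay: mass 29, power 15, value 125
- seismometer+spectrometer+relay: mass 28, power 17, value 113
- magnetometer+relay+weather mast: mass 31, power 17, value 106
- spectrometer+relay+camera: mass 28, power 16, value 104
Best: 125 sci.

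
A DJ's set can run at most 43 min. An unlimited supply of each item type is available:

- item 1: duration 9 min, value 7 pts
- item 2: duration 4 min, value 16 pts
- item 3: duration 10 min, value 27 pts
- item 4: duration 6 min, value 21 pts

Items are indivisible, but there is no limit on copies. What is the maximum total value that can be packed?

165 pts

Best value-per-unit is item 2 at 16/4; filling with it alone gives 10×16 = 160.
Optimal mix: 9×item 2 + 1×item 4 → duration 42, value 165.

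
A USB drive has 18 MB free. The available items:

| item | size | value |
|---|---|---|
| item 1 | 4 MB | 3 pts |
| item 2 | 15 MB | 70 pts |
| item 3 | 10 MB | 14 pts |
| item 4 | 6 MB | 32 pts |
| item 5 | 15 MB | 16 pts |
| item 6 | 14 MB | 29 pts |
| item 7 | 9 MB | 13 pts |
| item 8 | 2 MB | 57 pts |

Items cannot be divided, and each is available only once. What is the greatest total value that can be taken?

127 pts

This is a 0/1 knapsack; check combinations near the capacity.
- item 2+item 8: size 15+2=17, value 70+57=127
- item 3+item 4+item 8: size 10+6+2=18, value 14+32+57=103
- item 4+item 7+item 8: size 6+9+2=17, value 32+13+57=102
- item 1+item 4+item 8: size 4+6+2=12, value 3+32+57=92
Best: 127 pts.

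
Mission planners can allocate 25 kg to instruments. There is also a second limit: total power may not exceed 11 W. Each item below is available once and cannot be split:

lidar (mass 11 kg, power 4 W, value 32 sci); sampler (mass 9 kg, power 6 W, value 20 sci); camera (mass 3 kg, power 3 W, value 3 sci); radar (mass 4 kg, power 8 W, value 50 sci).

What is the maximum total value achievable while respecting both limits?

53 sci

Feasible sets respecting both limits:
- camera+radar: mass 7, power 11, value 53
- lidar+sampler: mass 20, power 10, value 52
- radar: mass 4, power 8, value 50
- lidar+camera: mass 14, power 7, value 35
Best: 53 sci.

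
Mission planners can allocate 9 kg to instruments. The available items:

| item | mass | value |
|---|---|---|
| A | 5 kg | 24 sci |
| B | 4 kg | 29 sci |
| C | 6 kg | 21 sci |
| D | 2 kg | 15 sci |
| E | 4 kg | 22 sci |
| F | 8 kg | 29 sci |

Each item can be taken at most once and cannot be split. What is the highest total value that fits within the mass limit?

Check high-value combinations within 9 kg:
- A+B: mass 5+4=9, value 24+29=53
- B+E: mass 4+4=8, value 29+22=51
- A+E: mass 5+4=9, value 24+22=46
- B+D: mass 4+2=6, value 29+15=44
Best: 53 sci.

53 sci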